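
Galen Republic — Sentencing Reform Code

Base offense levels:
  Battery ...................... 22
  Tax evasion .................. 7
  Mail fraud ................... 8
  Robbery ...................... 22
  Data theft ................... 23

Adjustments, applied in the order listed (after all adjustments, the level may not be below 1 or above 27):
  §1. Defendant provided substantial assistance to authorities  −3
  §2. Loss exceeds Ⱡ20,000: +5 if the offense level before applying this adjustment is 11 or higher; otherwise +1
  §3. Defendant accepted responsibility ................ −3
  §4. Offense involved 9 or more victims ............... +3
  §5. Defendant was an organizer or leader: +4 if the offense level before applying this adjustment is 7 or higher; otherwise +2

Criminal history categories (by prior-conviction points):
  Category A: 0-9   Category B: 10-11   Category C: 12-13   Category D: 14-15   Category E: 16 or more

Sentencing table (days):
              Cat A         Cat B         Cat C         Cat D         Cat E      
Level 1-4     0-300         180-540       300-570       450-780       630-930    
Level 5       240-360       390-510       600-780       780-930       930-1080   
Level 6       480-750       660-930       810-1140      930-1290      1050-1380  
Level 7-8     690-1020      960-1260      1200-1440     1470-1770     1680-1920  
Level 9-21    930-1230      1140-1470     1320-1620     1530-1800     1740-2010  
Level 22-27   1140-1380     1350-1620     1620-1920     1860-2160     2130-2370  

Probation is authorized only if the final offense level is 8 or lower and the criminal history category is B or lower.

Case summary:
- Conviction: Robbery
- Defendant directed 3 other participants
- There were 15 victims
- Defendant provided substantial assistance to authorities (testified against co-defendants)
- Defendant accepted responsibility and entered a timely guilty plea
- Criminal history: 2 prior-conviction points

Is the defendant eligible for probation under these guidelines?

No

Base offense level for robbery: 22.
§1 applies: 22 − 3 = 19.
§2 does not apply.
§3 applies: 19 − 3 = 16.
§4 applies: 16 + 3 = 19.
§5 applies (level before this adjustment is 19 ≥ 7, so +4): 19 + 4 = 23.
Final offense level: 23.
Criminal history: 2 prior points → Category A (0-9).
Level 23 falls in the 22-27 band.
Grid: Level 22-27 × Category A = 1140-1380 days.
Probation check: level 23 > 8 and category A ≤ B → not eligible.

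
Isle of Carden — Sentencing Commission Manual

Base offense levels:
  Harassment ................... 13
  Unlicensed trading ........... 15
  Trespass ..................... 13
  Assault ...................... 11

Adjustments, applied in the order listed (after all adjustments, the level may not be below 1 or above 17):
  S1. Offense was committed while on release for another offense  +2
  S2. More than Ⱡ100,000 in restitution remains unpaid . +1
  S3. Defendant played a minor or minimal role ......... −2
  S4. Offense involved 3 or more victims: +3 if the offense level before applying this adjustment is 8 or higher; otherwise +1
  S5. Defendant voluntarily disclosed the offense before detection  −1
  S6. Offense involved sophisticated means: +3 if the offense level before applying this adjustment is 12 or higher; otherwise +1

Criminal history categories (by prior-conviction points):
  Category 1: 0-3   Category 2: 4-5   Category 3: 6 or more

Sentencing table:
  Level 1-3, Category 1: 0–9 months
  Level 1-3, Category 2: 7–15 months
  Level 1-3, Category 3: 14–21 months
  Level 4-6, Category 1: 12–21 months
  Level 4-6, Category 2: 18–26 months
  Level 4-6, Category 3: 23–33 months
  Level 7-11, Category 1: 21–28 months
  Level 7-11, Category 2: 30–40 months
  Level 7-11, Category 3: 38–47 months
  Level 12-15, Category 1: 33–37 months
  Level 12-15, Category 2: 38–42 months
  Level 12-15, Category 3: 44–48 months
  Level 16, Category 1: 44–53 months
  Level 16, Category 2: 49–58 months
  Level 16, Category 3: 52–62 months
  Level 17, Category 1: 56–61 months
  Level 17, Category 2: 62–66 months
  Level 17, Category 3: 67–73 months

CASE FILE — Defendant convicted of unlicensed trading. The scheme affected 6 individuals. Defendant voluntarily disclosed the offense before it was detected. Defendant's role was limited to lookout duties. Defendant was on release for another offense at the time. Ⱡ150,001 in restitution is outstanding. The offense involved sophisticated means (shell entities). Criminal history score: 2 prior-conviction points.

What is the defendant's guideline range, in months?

Base offense level for unlicensed trading: 15.
S1 applies: 15 + 2 = 17.
S2 applies: 17 + 1 = 18.
S3 applies: 18 − 2 = 16.
S4 applies (level before this adjustment is 16 ≥ 8, so +3): 16 + 3 = 19.
S5 applies: 19 − 1 = 18.
S6 applies (level before this adjustment is 18 ≥ 12, so +3): 18 + 3 = 21.
Level 21 exceeds the maximum of 17; capped at 17.
Final offense level: 17.
Criminal history: 2 prior points → Category 1 (0-3).
Level 17 falls in the 17 band.
Grid: Level 17 × Category 1 = 56-61 months.

56-61 months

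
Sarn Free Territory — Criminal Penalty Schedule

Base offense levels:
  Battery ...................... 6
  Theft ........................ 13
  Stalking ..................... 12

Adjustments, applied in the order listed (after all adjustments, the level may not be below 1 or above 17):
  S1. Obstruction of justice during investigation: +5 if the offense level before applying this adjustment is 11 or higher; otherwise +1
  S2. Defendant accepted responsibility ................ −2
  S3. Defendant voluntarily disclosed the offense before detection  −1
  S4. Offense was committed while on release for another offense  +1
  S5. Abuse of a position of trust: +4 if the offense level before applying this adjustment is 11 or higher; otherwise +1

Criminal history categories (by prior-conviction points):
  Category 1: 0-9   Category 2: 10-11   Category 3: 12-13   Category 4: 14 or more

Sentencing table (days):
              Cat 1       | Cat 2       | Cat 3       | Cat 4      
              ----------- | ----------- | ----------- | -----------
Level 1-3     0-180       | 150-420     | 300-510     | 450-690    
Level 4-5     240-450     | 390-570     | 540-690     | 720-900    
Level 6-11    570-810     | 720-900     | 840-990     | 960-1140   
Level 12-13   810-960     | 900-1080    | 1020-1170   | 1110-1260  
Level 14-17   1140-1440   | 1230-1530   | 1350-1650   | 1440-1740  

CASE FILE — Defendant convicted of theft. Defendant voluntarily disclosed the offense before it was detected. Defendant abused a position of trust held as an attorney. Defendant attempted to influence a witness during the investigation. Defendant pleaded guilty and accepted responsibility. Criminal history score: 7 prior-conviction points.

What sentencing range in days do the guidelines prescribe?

Base offense level for theft: 13.
S1 applies (level before this adjustment is 13 ≥ 11, so +5): 13 + 5 = 18.
S2 applies: 18 − 2 = 16.
S3 applies: 16 − 1 = 15.
S4 does not apply.
S5 applies (level before this adjustment is 15 ≥ 11, so +4): 15 + 4 = 19.
Level 19 exceeds the maximum of 17; capped at 17.
Final offense level: 17.
Criminal history: 7 prior points → Category 1 (0-9).
Level 17 falls in the 14-17 band.
Grid: Level 14-17 × Category 1 = 1140-1440 days.

1140-1440 days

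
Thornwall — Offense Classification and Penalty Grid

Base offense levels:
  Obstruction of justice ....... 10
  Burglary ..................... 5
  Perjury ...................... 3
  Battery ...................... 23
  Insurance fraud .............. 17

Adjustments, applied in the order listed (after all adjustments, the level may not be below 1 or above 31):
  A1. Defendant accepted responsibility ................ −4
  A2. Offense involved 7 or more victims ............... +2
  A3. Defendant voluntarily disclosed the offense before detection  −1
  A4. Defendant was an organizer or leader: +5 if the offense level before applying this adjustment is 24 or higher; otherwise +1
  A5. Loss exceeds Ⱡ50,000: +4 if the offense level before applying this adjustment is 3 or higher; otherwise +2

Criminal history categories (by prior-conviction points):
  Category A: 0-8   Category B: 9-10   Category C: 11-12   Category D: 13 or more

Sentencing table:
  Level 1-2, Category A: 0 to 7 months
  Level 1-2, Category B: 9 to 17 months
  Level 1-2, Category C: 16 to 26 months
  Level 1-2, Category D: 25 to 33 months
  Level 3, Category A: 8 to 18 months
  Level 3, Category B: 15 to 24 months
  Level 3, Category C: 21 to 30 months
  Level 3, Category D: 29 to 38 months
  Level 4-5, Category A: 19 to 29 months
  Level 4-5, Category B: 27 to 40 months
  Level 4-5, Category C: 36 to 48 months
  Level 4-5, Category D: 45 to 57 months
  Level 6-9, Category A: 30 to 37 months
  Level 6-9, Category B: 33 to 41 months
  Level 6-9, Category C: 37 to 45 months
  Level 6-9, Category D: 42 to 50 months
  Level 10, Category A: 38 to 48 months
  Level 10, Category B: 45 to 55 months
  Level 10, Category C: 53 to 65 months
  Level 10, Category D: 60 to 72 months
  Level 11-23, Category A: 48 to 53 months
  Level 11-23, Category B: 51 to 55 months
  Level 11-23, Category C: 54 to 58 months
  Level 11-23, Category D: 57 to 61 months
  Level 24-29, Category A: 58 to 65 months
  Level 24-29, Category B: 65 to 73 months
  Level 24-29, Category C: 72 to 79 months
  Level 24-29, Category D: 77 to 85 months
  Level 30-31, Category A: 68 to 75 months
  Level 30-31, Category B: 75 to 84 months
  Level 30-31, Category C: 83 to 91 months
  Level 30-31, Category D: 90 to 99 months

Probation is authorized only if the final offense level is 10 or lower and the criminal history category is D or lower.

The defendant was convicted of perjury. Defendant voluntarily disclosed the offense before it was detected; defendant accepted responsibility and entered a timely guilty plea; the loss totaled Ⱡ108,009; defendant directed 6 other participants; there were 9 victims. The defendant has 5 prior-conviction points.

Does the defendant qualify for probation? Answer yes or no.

Yes

Base offense level for perjury: 3.
A1 applies: 3 − 4 = -1.
A2 applies: -1 + 2 = 1.
A3 applies: 1 − 1 = 0.
A4 applies (level before this adjustment is 0 < 24, so +1): 0 + 1 = 1.
A5 applies (level before this adjustment is 1 < 3, so +2): 1 + 2 = 3.
Final offense level: 3.
Criminal history: 5 prior points → Category A (0-8).
Level 3 falls in the 3 band.
Grid: Level 3 × Category A = 8-18 months.
Probation check: level 3 ≤ 10 and category A ≤ D → eligible.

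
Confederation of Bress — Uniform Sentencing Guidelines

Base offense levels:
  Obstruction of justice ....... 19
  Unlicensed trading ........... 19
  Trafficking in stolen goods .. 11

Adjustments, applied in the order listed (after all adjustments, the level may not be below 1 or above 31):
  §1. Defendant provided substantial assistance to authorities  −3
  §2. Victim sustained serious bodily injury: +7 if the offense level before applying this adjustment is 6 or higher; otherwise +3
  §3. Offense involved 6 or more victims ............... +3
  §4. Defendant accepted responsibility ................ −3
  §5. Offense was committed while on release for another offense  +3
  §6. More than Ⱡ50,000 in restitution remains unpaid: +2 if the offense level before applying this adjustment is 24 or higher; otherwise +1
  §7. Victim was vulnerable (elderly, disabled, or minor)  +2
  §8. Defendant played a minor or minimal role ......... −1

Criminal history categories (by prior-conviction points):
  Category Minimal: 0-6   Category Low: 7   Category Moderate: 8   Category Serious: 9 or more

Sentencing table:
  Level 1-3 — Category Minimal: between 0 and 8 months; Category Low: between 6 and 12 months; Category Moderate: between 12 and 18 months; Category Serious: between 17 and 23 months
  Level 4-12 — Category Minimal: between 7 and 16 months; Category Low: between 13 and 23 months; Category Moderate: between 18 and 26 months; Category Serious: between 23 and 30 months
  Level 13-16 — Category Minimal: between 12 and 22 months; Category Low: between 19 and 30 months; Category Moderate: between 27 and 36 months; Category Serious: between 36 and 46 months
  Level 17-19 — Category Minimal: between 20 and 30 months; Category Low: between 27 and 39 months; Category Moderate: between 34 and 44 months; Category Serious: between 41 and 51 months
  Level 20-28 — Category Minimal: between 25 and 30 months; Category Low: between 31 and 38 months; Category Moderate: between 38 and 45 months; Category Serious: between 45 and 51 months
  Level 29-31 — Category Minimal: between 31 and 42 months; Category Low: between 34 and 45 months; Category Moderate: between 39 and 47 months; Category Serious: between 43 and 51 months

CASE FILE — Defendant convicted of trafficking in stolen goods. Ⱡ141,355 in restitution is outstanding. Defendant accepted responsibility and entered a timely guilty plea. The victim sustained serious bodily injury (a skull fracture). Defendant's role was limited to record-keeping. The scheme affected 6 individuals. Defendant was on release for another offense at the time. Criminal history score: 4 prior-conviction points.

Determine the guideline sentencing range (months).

25-30 months

Base offense level for trafficking in stolen goods: 11.
§2 applies (level before this adjustment is 11 ≥ 6, so +7): 11 + 7 = 18.
§3 applies: 18 + 3 = 21.
§4 applies: 21 − 3 = 18.
§5 applies: 18 + 3 = 21.
§6 applies (level before this adjustment is 21 < 24, so +1): 21 + 1 = 22.
§7 does not apply.
§8 applies: 22 − 1 = 21.
Final offense level: 21.
Criminal history: 4 prior points → Category Minimal (0-6).
Level 21 falls in the 20-28 band.
Grid: Level 20-28 × Category Minimal = 25-30 months.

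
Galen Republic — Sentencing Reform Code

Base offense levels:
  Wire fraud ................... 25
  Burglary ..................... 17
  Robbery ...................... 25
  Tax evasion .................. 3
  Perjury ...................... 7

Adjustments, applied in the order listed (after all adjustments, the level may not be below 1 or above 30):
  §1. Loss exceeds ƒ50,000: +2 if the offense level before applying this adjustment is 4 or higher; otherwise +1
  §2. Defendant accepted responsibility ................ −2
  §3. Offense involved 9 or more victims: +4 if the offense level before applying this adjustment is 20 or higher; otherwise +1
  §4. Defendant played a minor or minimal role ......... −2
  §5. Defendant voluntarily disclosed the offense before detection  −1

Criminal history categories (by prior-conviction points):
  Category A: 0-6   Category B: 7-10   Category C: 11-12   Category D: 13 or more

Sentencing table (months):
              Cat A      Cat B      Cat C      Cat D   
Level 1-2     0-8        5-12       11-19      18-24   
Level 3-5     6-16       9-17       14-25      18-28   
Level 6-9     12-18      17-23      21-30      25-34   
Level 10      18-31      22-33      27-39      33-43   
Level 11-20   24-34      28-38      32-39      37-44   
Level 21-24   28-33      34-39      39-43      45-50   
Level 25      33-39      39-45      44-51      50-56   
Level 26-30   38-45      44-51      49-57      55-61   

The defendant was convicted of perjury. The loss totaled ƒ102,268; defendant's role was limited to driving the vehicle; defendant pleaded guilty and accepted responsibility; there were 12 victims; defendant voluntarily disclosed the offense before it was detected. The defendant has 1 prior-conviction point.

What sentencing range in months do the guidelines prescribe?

6-16 months

Base offense level for perjury: 7.
§1 applies (level before this adjustment is 7 ≥ 4, so +2): 7 + 2 = 9.
§2 applies: 9 − 2 = 7.
§3 applies (level before this adjustment is 7 < 20, so +1): 7 + 1 = 8.
§4 applies: 8 − 2 = 6.
§5 applies: 6 − 1 = 5.
Final offense level: 5.
Criminal history: 1 prior point → Category A (0-6).
Level 5 falls in the 3-5 band.
Grid: Level 3-5 × Category A = 6-16 months.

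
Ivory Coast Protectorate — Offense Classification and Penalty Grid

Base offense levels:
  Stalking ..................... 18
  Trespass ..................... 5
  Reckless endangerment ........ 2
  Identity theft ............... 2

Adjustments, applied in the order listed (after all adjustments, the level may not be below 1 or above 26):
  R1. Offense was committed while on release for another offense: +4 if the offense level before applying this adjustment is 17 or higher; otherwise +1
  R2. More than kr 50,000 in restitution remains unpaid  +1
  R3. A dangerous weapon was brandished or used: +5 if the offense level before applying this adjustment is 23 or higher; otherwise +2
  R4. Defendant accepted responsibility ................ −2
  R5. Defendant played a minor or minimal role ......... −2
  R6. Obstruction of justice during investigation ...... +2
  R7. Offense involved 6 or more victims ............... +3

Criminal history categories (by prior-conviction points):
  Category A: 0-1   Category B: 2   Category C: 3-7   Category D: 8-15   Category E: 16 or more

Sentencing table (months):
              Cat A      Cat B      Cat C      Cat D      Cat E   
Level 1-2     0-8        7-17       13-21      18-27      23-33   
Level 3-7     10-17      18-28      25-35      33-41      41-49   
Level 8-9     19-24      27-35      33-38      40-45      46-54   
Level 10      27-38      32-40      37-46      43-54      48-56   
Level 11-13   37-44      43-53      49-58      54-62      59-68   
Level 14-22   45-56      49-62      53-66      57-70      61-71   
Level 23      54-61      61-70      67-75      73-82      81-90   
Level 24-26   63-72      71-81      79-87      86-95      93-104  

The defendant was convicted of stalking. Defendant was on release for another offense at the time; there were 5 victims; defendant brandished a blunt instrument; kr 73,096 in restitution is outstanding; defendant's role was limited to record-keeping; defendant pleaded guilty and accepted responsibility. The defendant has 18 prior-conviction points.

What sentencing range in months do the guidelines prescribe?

Base offense level for stalking: 18.
R1 applies (level before this adjustment is 18 ≥ 17, so +4): 18 + 4 = 22.
R2 applies: 22 + 1 = 23.
R3 applies (level before this adjustment is 23 ≥ 23, so +5): 23 + 5 = 28.
R4 applies: 28 − 2 = 26.
R5 applies: 26 − 2 = 24.
R7 does not apply.
Final offense level: 24.
Criminal history: 18 prior points → Category E (16+).
Level 24 falls in the 24-26 band.
Grid: Level 24-26 × Category E = 93-104 months.

93-104 months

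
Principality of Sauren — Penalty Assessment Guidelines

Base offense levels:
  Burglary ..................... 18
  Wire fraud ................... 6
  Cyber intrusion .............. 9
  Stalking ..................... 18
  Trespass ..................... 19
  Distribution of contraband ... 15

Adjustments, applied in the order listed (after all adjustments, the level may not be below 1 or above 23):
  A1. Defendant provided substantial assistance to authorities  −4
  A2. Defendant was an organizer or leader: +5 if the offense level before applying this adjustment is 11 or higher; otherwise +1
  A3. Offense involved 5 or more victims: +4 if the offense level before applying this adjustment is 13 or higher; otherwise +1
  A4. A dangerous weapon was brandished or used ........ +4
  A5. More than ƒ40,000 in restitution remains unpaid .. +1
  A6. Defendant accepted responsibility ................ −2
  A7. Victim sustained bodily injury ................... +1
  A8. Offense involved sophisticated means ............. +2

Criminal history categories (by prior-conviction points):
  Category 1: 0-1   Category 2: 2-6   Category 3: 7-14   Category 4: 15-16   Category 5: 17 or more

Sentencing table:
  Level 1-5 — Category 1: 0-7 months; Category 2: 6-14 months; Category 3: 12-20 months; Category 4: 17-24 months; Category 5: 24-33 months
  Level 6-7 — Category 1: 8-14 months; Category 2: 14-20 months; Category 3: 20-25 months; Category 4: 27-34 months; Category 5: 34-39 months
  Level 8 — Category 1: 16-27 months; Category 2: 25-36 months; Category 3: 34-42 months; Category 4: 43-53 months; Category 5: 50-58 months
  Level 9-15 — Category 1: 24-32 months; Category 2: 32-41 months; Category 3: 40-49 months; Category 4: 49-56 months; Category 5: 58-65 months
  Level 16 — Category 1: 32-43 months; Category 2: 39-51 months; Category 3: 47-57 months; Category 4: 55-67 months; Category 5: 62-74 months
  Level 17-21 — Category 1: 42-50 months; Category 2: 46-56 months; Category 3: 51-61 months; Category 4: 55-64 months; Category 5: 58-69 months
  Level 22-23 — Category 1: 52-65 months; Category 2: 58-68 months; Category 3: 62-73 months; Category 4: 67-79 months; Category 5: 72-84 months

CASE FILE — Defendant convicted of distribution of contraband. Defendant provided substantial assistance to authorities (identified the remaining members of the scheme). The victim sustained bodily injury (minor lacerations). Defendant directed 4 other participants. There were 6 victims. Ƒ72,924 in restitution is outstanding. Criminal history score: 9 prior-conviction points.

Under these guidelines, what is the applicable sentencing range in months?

Base offense level for distribution of contraband: 15.
A1 applies: 15 − 4 = 11.
A2 applies (level before this adjustment is 11 ≥ 11, so +5): 11 + 5 = 16.
A3 applies (level before this adjustment is 16 ≥ 13, so +4): 16 + 4 = 20.
A4 does not apply.
A5 applies: 20 + 1 = 21.
A6 does not apply.
A7 applies: 21 + 1 = 22.
A8 does not apply.
Final offense level: 22.
Criminal history: 9 prior points → Category 3 (7-14).
Level 22 falls in the 22-23 band.
Grid: Level 22-23 × Category 3 = 62-73 months.

62-73 months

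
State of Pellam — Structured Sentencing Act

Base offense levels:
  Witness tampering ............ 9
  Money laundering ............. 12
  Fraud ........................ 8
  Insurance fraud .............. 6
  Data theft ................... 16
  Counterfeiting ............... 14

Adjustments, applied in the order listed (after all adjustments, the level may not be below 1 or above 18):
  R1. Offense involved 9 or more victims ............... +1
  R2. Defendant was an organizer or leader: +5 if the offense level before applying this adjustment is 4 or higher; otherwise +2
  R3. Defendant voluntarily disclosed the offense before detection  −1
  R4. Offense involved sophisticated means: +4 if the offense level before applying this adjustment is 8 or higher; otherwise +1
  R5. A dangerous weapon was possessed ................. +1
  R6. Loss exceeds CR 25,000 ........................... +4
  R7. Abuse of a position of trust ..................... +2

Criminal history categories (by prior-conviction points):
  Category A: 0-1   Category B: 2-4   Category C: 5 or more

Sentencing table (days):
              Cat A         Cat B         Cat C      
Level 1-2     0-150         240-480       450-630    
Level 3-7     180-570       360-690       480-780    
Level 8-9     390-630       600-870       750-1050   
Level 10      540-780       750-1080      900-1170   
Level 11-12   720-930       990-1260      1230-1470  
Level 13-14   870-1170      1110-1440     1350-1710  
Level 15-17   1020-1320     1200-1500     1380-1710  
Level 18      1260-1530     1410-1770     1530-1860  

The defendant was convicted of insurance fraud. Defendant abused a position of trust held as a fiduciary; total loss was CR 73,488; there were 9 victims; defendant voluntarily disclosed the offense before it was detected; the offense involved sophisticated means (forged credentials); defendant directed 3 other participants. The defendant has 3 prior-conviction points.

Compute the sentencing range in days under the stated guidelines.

Base offense level for insurance fraud: 6.
R1 applies: 6 + 1 = 7.
R2 applies (level before this adjustment is 7 ≥ 4, so +5): 7 + 5 = 12.
R3 applies: 12 − 1 = 11.
R4 applies (level before this adjustment is 11 ≥ 8, so +4): 11 + 4 = 15.
R6 applies: 15 + 4 = 19.
R7 applies: 19 + 2 = 21.
Level 21 exceeds the maximum of 18; capped at 18.
Final offense level: 18.
Criminal history: 3 prior points → Category B (2-4).
Level 18 falls in the 18 band.
Grid: Level 18 × Category B = 1410-1770 days.

1410-1770 days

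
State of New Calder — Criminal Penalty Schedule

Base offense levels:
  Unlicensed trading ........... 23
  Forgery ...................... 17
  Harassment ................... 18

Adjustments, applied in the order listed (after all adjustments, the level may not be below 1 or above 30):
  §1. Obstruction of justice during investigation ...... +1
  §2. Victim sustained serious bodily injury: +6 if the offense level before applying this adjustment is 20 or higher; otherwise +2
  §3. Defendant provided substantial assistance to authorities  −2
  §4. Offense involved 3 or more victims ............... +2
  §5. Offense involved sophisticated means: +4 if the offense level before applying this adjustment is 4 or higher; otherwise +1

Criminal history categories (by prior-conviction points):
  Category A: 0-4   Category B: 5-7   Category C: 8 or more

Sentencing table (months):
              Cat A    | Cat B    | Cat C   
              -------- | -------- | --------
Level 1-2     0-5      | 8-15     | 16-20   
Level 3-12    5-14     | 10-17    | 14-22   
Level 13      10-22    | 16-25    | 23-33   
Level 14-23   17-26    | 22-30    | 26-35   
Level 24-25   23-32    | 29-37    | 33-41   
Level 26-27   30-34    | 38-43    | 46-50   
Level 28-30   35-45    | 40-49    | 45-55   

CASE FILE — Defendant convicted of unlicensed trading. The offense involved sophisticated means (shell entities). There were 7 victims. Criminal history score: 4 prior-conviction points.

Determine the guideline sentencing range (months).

Base offense level for unlicensed trading: 23.
§2 does not apply.
§4 applies: 23 + 2 = 25.
§5 applies (level before this adjustment is 25 ≥ 4, so +4): 25 + 4 = 29.
Final offense level: 29.
Criminal history: 4 prior points → Category A (0-4).
Level 29 falls in the 28-30 band.
Grid: Level 28-30 × Category A = 35-45 months.

35-45 months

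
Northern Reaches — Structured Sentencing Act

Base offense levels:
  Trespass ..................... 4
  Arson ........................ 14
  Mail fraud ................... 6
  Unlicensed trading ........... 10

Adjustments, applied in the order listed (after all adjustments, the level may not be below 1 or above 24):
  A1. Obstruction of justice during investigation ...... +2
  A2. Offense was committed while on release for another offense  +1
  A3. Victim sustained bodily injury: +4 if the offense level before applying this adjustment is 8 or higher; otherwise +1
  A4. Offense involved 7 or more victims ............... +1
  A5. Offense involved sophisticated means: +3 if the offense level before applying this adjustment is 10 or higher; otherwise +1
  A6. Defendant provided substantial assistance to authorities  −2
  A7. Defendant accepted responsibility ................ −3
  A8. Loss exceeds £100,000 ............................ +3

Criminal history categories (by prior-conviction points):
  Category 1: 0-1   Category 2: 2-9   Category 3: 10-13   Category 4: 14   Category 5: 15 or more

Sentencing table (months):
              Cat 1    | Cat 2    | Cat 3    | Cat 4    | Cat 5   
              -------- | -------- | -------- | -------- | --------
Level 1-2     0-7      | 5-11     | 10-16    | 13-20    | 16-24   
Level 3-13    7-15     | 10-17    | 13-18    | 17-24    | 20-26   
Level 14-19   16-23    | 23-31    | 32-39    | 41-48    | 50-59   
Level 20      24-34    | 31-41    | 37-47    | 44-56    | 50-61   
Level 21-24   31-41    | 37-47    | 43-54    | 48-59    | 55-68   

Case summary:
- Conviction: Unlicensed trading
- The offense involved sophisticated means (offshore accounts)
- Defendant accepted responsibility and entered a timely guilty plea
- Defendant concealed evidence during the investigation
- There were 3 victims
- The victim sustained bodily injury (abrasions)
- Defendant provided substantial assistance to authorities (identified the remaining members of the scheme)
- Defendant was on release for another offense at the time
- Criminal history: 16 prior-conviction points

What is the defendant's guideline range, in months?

50-59 months

Base offense level for unlicensed trading: 10.
A1 applies: 10 + 2 = 12.
A2 applies: 12 + 1 = 13.
A3 applies (level before this adjustment is 13 ≥ 8, so +4): 13 + 4 = 17.
A4 does not apply.
A5 applies (level before this adjustment is 17 ≥ 10, so +3): 17 + 3 = 20.
A6 applies: 20 − 2 = 18.
A7 applies: 18 − 3 = 15.
A8 does not apply.
Final offense level: 15.
Criminal history: 16 prior points → Category 5 (15+).
Level 15 falls in the 14-19 band.
Grid: Level 14-19 × Category 5 = 50-59 months.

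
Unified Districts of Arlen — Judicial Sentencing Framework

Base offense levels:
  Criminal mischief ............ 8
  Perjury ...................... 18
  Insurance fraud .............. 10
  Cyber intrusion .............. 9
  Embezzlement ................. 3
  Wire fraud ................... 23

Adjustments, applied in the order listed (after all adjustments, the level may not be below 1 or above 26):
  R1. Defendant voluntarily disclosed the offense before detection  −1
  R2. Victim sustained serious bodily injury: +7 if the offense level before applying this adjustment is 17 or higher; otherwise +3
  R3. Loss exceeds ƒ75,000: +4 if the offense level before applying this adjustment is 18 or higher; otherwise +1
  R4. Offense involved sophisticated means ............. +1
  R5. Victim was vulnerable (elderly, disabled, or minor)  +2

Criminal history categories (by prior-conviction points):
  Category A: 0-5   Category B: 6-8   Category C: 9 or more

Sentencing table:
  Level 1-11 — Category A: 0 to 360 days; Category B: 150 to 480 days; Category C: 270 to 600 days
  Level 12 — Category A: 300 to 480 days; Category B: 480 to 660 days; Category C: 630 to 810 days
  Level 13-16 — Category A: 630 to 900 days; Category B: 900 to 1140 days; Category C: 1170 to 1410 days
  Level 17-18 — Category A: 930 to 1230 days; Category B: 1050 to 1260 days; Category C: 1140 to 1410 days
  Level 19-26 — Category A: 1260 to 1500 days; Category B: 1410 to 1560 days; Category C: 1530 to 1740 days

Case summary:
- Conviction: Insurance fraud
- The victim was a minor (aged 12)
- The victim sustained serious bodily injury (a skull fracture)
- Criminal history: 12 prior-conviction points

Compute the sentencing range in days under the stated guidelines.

1170-1410 days

Base offense level for insurance fraud: 10.
R1 does not apply.
R2 applies (level before this adjustment is 10 < 17, so +3): 10 + 3 = 13.
R3 does not apply.
R5 applies: 13 + 2 = 15.
Final offense level: 15.
Criminal history: 12 prior points → Category C (9+).
Level 15 falls in the 13-16 band.
Grid: Level 13-16 × Category C = 1170-1410 days.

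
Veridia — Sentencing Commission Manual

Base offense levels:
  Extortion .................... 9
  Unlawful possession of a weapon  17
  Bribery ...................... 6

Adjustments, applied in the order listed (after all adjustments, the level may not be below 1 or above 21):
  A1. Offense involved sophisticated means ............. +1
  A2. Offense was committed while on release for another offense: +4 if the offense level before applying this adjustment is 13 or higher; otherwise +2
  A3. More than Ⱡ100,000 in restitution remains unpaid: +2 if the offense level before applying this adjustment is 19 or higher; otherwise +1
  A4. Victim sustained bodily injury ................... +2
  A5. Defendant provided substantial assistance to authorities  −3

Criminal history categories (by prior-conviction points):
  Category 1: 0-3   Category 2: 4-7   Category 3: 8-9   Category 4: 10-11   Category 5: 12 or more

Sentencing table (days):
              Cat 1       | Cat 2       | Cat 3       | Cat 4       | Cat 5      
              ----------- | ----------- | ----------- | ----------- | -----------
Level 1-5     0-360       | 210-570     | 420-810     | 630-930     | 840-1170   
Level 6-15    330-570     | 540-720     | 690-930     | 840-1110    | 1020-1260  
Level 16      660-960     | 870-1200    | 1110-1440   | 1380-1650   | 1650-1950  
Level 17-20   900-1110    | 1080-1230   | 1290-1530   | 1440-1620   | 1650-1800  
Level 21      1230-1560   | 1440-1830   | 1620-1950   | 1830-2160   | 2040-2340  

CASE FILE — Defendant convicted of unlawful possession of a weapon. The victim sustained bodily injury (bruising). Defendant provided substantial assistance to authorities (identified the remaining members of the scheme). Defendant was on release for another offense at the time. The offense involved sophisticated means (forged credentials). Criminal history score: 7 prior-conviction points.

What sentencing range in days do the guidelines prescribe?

Base offense level for unlawful possession of a weapon: 17.
A1 applies: 17 + 1 = 18.
A2 applies (level before this adjustment is 18 ≥ 13, so +4): 18 + 4 = 22.
A4 applies: 22 + 2 = 24.
A5 applies: 24 − 3 = 21.
Final offense level: 21.
Criminal history: 7 prior points → Category 2 (4-7).
Level 21 falls in the 21 band.
Grid: Level 21 × Category 2 = 1440-1830 days.

1440-1830 days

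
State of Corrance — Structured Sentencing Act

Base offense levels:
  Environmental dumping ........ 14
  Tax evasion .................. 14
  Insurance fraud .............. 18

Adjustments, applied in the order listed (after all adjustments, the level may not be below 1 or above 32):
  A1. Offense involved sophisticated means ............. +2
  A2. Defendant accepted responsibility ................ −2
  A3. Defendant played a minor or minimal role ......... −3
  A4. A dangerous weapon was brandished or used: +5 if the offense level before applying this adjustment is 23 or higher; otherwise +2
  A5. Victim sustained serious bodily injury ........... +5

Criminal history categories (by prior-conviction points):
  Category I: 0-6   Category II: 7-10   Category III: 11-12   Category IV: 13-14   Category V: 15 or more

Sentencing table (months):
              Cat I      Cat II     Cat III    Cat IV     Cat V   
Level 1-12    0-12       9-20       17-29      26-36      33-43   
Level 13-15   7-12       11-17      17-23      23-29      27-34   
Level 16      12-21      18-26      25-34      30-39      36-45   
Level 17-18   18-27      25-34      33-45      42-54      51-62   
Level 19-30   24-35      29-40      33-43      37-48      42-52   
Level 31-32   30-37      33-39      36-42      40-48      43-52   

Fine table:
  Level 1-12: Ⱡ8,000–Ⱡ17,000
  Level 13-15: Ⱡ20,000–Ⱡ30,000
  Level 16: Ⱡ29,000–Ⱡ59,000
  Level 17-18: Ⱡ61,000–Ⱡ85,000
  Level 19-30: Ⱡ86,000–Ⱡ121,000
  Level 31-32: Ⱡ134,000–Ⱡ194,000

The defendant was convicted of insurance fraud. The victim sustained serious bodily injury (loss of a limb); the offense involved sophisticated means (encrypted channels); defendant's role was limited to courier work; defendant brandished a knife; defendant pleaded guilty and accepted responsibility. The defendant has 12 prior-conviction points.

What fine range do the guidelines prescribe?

Base offense level for insurance fraud: 18.
A1 applies: 18 + 2 = 20.
A2 applies: 20 − 2 = 18.
A3 applies: 18 − 3 = 15.
A4 applies (level before this adjustment is 15 < 23, so +2): 15 + 2 = 17.
A5 applies: 17 + 5 = 22.
Final offense level: 22.
Level 22 falls in the 19-30 band.
Fine table: Level 19-30 → Ⱡ86,000–Ⱡ121,000.

Ⱡ86,000–Ⱡ121,000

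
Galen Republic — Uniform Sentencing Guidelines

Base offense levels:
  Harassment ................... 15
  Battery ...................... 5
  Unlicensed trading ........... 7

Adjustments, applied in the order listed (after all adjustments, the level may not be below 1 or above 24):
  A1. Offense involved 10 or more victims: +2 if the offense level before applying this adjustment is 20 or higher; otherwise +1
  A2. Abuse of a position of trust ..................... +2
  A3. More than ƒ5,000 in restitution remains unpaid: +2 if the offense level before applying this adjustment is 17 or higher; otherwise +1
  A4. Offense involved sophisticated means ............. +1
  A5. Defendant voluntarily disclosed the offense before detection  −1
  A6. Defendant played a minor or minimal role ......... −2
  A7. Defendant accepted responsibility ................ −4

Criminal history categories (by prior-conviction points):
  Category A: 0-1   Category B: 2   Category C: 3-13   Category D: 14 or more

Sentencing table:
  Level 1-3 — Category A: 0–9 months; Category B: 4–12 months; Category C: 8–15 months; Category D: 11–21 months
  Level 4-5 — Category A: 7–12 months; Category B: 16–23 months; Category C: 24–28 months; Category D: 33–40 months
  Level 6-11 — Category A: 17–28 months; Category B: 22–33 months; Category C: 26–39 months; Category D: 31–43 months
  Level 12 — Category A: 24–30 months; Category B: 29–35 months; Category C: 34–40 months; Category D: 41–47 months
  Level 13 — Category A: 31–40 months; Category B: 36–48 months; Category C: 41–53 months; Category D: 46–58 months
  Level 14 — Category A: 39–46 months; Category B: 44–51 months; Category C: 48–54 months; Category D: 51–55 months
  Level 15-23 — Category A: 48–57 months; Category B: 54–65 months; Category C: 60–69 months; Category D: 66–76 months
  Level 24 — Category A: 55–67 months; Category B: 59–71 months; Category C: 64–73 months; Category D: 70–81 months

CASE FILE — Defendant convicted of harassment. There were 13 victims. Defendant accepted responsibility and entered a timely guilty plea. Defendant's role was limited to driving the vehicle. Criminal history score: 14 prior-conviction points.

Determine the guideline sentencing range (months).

31-43 months

Base offense level for harassment: 15.
A1 applies (level before this adjustment is 15 < 20, so +1): 15 + 1 = 16.
A2 does not apply.
A5 does not apply.
A6 applies: 16 − 2 = 14.
A7 applies: 14 − 4 = 10.
Final offense level: 10.
Criminal history: 14 prior points → Category D (14+).
Level 10 falls in the 6-11 band.
Grid: Level 6-11 × Category D = 31-43 months.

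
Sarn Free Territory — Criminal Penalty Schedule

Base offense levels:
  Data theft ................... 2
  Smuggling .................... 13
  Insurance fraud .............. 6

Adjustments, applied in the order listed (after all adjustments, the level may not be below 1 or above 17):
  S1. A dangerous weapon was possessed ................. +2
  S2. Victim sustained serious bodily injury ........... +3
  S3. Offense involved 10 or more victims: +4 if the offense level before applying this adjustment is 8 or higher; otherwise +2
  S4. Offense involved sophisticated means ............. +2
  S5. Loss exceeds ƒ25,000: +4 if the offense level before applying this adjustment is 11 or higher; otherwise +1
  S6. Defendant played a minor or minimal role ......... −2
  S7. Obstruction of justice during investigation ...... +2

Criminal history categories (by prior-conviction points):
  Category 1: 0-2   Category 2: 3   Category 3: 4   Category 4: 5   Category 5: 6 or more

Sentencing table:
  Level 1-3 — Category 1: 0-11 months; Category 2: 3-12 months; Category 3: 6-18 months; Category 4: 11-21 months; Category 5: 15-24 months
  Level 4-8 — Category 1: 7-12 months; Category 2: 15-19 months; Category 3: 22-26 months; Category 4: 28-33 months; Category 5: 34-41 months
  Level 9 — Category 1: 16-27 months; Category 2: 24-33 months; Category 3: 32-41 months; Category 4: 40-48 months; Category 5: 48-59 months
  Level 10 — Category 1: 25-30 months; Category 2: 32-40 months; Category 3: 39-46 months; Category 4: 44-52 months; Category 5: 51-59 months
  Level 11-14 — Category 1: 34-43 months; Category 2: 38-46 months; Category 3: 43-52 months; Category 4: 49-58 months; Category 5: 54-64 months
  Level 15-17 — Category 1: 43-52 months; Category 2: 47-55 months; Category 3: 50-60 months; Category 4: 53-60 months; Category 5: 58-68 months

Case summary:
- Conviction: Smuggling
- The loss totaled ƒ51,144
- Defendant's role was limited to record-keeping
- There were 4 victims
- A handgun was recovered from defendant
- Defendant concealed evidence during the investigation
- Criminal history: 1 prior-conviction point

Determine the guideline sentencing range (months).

43-52 months

Base offense level for smuggling: 13.
S1 applies: 13 + 2 = 15.
S2 does not apply.
S4 does not apply.
S5 applies (level before this adjustment is 15 ≥ 11, so +4): 15 + 4 = 19.
S6 applies: 19 − 2 = 17.
S7 applies: 17 + 2 = 19.
Level 19 exceeds the maximum of 17; capped at 17.
Final offense level: 17.
Criminal history: 1 prior point → Category 1 (0-2).
Level 17 falls in the 15-17 band.
Grid: Level 15-17 × Category 1 = 43-52 months.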